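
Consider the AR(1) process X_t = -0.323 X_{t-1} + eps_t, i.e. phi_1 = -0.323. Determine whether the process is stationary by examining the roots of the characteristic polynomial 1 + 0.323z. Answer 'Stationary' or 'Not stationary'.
\text{Stationary}

The AR(p) characteristic polynomial is P(z) = 1 + 0.323z.
Stationarity requires all roots to lie outside the unit circle, i.e. |z| > 1 for every root.
This is linear in z: 1 + (0.323) z = 0  =>  z = -1/(0.323) = -3.095975,  |z| = 3.095975.
Moduli of all roots: 3.0960.
All moduli strictly greater than 1? Yes.
Verdict: Stationary.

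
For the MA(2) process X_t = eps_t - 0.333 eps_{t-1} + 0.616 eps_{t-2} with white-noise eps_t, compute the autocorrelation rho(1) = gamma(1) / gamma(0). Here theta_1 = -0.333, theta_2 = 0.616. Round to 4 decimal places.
\rho(1) = -0.3611

For an MA(q) process with theta_0 = 1, the autocovariance is
  gamma(k) = sigma^2 * sum_{i=0..q-k} theta_i * theta_{i+k},
and rho(k) = gamma(k) / gamma(0). Sigma^2 cancels.
  numerator   = (1)*(-0.333) + (-0.333)*(0.616) = -0.538128.
  denominator = (1)^2 + (-0.333)^2 + (0.616)^2 = 1.490345.
  rho(1) = -0.538128 / 1.490345 = -0.3611.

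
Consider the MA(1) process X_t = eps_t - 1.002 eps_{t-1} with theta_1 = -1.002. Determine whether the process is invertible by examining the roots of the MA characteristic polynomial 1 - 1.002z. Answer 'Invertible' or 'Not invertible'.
\text{Not invertible}

The MA(q) characteristic polynomial is P(z) = 1 - 1.002z.
Invertibility requires all roots to lie outside the unit circle, i.e. |z| > 1 for every root.
This is linear in z: 1 + (-1.002) z = 0  =>  z = -1/(-1.002) = 0.998004,  |z| = 0.998004.
Moduli of all roots: 0.9980.
All moduli strictly greater than 1? No.
Verdict: Not invertible.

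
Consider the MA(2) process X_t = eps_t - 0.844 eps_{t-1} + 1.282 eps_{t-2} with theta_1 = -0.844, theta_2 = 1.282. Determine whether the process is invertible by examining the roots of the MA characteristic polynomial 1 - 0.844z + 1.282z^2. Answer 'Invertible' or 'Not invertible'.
\text{Not invertible}

The MA(q) characteristic polynomial is P(z) = 1 - 0.844z + 1.282z^2.
Invertibility requires all roots to lie outside the unit circle, i.e. |z| > 1 for every root.
Set 1 + (-0.844) z + (1.282) z^2 = 0, i.e. a z^2 + b z + c = 0 with a = 1.282, b = -0.844, c = 1.
Discriminant D = b^2 - 4ac = (-0.844)^2 - 4*(1.282)*1 = 0.712336 - (5.128) = -4.415664.
D < 0, so the roots are the complex-conjugate pair z = (-b +/- i sqrt(-D)) / (2a) = 0.3292 +/- 0.8196i.
For a conjugate pair |z|^2 = z * conj(z) = (product of roots) = c/a = 1/(1.282) = 0.780031, so |z| = sqrt(0.780031) = 0.8832 for both roots.
Moduli of all roots: 0.8832, 0.8832.
All moduli strictly greater than 1? No.
Verdict: Not invertible.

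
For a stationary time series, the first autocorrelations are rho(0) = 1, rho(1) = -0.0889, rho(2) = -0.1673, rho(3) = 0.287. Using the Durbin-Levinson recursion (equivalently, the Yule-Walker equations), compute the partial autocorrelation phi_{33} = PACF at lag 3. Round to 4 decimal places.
\phi_{33} = 0.2641

The PACF at lag k is phi_{kk}, the last component of the solution
to the Yule-Walker system G_k phi = r_k where
  (G_k)_{ij} = rho(|i - j|), (r_k)_i = rho(i), i,j = 1..k.
Equivalently, Durbin-Levinson gives phi_{kk} iteratively:
  phi_{11} = rho(1)
  phi_{kk} = [rho(k) - sum_{j=1..k-1} phi_{k-1,j} rho(k-j)]
            / [1 - sum_{j=1..k-1} phi_{k-1,j} rho(j)],
  phi_{k,j} = phi_{k-1,j} - phi_{kk} phi_{k-1,k-j},  j = 1..k-1.
Step k = 1:
  phi_11 = rho(1) = -0.0889.
Step k = 2:
  phi_22 = [rho(2) - phi_11 rho(1)] / [1 - phi_11 rho(1)] = [-0.1673 - (-0.0889)(-0.0889)] / [1 - (-0.0889)(-0.0889)]
         = -0.17520321 / 0.99209679 = -0.176599.
  Update: phi_21 = phi_11 - phi_22 phi_11 = -0.0889 - (-0.176599)(-0.0889) = -0.1046.
Step k = 3:
  phi_33 = [rho(3) - phi_21 rho(2) - phi_22 rho(1)] / [1 - phi_21 rho(1) - phi_22 rho(2)]
    numerator   = 0.287 - (-0.1046)(-0.1673) - (-0.176599)(-0.0889) = 0.25380084
    denominator = 1 - (-0.1046)(-0.0889) - (-0.176599)(-0.1673) = 0.96115609
  phi_33 = 0.25380084 / 0.96115609 = 0.2641.
Therefore phi_{33} = 0.2641.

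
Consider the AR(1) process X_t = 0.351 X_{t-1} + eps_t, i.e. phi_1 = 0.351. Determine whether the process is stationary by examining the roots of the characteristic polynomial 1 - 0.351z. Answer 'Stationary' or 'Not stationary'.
\text{Stationary}

The AR(p) characteristic polynomial is P(z) = 1 - 0.351z.
Stationarity requires all roots to lie outside the unit circle, i.e. |z| > 1 for every root.
This is linear in z: 1 + (-0.351) z = 0  =>  z = -1/(-0.351) = 2.849003,  |z| = 2.849003.
Moduli of all roots: 2.8490.
All moduli strictly greater than 1? Yes.
Verdict: Stationary.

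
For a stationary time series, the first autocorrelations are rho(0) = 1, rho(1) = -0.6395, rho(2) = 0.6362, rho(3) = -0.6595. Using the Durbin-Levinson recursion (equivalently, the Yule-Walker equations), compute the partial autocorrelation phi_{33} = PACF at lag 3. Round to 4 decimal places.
\phi_{33} = -0.3240

The PACF at lag k is phi_{kk}, the last component of the solution
to the Yule-Walker system G_k phi = r_k where
  (G_k)_{ij} = rho(|i - j|), (r_k)_i = rho(i), i,j = 1..k.
Equivalently, Durbin-Levinson gives phi_{kk} iteratively:
  phi_{11} = rho(1)
  phi_{kk} = [rho(k) - sum_{j=1..k-1} phi_{k-1,j} rho(k-j)]
            / [1 - sum_{j=1..k-1} phi_{k-1,j} rho(j)],
  phi_{k,j} = phi_{k-1,j} - phi_{kk} phi_{k-1,k-j},  j = 1..k-1.
Step k = 1:
  phi_11 = rho(1) = -0.6395.
Step k = 2:
  phi_22 = [rho(2) - phi_11 rho(1)] / [1 - phi_11 rho(1)] = [0.6362 - (-0.6395)(-0.6395)] / [1 - (-0.6395)(-0.6395)]
         = 0.22723975 / 0.59103975 = 0.384475.
  Update: phi_21 = phi_11 - phi_22 phi_11 = -0.6395 - (0.384475)(-0.6395) = -0.393629.
Step k = 3:
  phi_33 = [rho(3) - phi_21 rho(2) - phi_22 rho(1)] / [1 - phi_21 rho(1) - phi_22 rho(2)]
    numerator   = -0.6595 - (-0.393629)(0.6362) - (0.384475)(-0.6395) = -0.16320205
    denominator = 1 - (-0.393629)(-0.6395) - (0.384475)(0.6362) = 0.50367185
  phi_33 = -0.16320205 / 0.50367185 = -0.324.
Therefore phi_{33} = -0.3240.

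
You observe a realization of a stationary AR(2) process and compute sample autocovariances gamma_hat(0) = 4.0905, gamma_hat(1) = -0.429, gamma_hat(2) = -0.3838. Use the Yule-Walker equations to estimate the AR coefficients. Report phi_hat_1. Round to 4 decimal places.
\hat\phi_{1} = -0.1160

The Yule-Walker equations for an AR(p) process read, in matrix form,
  Gamma_p phi = r_p,   with   (Gamma_p)_{ij} = gamma(|i - j|),
                       (r_p)_i = gamma(i),   i,j = 1..p.
Substitute the sample gammas (Toeplitz matrix and right-hand side of size 2):
  Gamma_p = [[4.0905, -0.429], [-0.429, 4.0905]]
  r_p     = [-0.429, -0.3838]
Written out:
  4.0905 phi_1 - 0.429 phi_2 = -0.429
  -0.429 phi_1 + 4.0905 phi_2 = -0.3838
Solve by Cramer's rule:
  det = gamma(0)^2 - gamma(1)^2 = (4.0905)^2 - (-0.429)^2 = 16.73219025 - 0.184041 = 16.54814925
  phi_hat_1 = [gamma(1) gamma(0) - gamma(1) gamma(2)] / det = [(-0.429)(4.0905) - (-0.429)(-0.3838)] / 16.54814925 = -1.9194747 / 16.54814925 = -0.116
  phi_hat_2 = [gamma(0) gamma(2) - gamma(1)^2] / det = [(4.0905)(-0.3838) - (-0.429)^2] / 16.54814925 = -1.7539749 / 16.54814925 = -0.106
So phi_hat = [-0.1160, -0.1060].
Therefore phi_hat_1 = -0.1160.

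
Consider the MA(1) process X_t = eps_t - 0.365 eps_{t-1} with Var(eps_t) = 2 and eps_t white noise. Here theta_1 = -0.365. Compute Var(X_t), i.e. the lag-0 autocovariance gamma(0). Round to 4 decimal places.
\gamma(0) = 2.2665

For an MA(q) process X_t = eps_t + sum_i theta_i eps_{t-i} with
Var(eps_t) = sigma^2, the variance is
  gamma(0) = sigma^2 * (1 + sum_i theta_i^2).
  sum_i theta_i^2 = (-0.365)^2 = 0.133225.
  gamma(0) = 2 * (1 + 0.133225) = 2 * 1.133225 = 2.26645, which rounds to 2.2665.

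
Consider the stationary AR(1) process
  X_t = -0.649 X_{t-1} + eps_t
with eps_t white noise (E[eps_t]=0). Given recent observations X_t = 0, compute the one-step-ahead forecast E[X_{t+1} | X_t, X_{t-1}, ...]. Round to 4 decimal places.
E[X_{t+1} \mid \mathcal F_t] = 0.0000

For an AR(p) model X_t = c + sum_i phi_i X_{t-i} + eps_t, the
one-step-ahead conditional mean is
  E[X_{t+1} | X_t, ...] = c + sum_i phi_i X_{t+1-i}.
Substitute known values:
  E[X_{t+1} | ...] = (-0.649) * (0)
                   = 0.0000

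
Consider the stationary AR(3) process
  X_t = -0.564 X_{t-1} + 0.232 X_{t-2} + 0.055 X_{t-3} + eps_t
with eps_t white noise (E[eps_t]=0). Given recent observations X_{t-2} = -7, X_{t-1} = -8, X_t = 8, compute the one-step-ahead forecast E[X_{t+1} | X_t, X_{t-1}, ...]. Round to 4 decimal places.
E[X_{t+1} \mid \mathcal F_t] = -6.7530

For an AR(p) model X_t = c + sum_i phi_i X_{t-i} + eps_t, the
one-step-ahead conditional mean is
  E[X_{t+1} | X_t, ...] = c + sum_i phi_i X_{t+1-i}.
Substitute known values:
  E[X_{t+1} | ...] = (-0.564) * (8) + (0.232) * (-8) + (0.055) * (-7)
                   = -6.7530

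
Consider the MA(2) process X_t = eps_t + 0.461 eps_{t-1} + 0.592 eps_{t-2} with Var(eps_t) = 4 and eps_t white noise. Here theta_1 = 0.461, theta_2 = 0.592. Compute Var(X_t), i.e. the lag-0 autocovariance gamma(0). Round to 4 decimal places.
\gamma(0) = 6.2519

For an MA(q) process X_t = eps_t + sum_i theta_i eps_{t-i} with
Var(eps_t) = sigma^2, the variance is
  gamma(0) = sigma^2 * (1 + sum_i theta_i^2).
  sum_i theta_i^2 = (0.461)^2 + (0.592)^2 = 0.212521 + 0.350464 = 0.562985.
  gamma(0) = 4 * (1 + 0.562985) = 4 * 1.562985 = 6.25194, which rounds to 6.2519.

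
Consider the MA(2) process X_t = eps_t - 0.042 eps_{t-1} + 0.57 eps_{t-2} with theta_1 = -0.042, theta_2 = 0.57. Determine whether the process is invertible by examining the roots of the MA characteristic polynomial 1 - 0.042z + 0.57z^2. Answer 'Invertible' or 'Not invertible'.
\text{Invertible}

The MA(q) characteristic polynomial is P(z) = 1 - 0.042z + 0.57z^2.
Invertibility requires all roots to lie outside the unit circle, i.e. |z| > 1 for every root.
Set 1 + (-0.042) z + (0.57) z^2 = 0, i.e. a z^2 + b z + c = 0 with a = 0.57, b = -0.042, c = 1.
Discriminant D = b^2 - 4ac = (-0.042)^2 - 4*(0.57)*1 = 0.001764 - (2.28) = -2.278236.
D < 0, so the roots are the complex-conjugate pair z = (-b +/- i sqrt(-D)) / (2a) = 0.0368 +/- 1.324i.
For a conjugate pair |z|^2 = z * conj(z) = (product of roots) = c/a = 1/(0.57) = 1.754386, so |z| = sqrt(1.754386) = 1.3245 for both roots.
Moduli of all roots: 1.3245, 1.3245.
All moduli strictly greater than 1? Yes.
Verdict: Invertible.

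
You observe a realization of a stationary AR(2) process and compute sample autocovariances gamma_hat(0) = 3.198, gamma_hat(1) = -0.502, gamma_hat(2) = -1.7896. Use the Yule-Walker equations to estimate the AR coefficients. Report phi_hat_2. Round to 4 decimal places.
\hat\phi_{2} = -0.5990

The Yule-Walker equations for an AR(p) process read, in matrix form,
  Gamma_p phi = r_p,   with   (Gamma_p)_{ij} = gamma(|i - j|),
                       (r_p)_i = gamma(i),   i,j = 1..p.
Substitute the sample gammas (Toeplitz matrix and right-hand side of size 2):
  Gamma_p = [[3.198, -0.502], [-0.502, 3.198]]
  r_p     = [-0.502, -1.7896]
Written out:
  3.198 phi_1 - 0.502 phi_2 = -0.502
  -0.502 phi_1 + 3.198 phi_2 = -1.7896
Solve by Cramer's rule:
  det = gamma(0)^2 - gamma(1)^2 = (3.198)^2 - (-0.502)^2 = 10.227204 - 0.252004 = 9.9752
  phi_hat_1 = [gamma(1) gamma(0) - gamma(1) gamma(2)] / det = [(-0.502)(3.198) - (-0.502)(-1.7896)] / 9.9752 = -2.5037752 / 9.9752 = -0.251
  phi_hat_2 = [gamma(0) gamma(2) - gamma(1)^2] / det = [(3.198)(-1.7896) - (-0.502)^2] / 9.9752 = -5.9751448 / 9.9752 = -0.599
So phi_hat = [-0.2510, -0.5990].
Therefore phi_hat_2 = -0.5990.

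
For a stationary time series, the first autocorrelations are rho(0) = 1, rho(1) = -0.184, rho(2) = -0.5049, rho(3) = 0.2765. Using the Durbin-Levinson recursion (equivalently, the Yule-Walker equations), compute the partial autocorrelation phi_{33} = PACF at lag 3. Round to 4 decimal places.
\phi_{33} = 0.0438

The PACF at lag k is phi_{kk}, the last component of the solution
to the Yule-Walker system G_k phi = r_k where
  (G_k)_{ij} = rho(|i - j|), (r_k)_i = rho(i), i,j = 1..k.
Equivalently, Durbin-Levinson gives phi_{kk} iteratively:
  phi_{11} = rho(1)
  phi_{kk} = [rho(k) - sum_{j=1..k-1} phi_{k-1,j} rho(k-j)]
            / [1 - sum_{j=1..k-1} phi_{k-1,j} rho(j)],
  phi_{k,j} = phi_{k-1,j} - phi_{kk} phi_{k-1,k-j},  j = 1..k-1.
Step k = 1:
  phi_11 = rho(1) = -0.184.
Step k = 2:
  phi_22 = [rho(2) - phi_11 rho(1)] / [1 - phi_11 rho(1)] = [-0.5049 - (-0.184)(-0.184)] / [1 - (-0.184)(-0.184)]
         = -0.538756 / 0.966144 = -0.557635.
  Update: phi_21 = phi_11 - phi_22 phi_11 = -0.184 - (-0.557635)(-0.184) = -0.286605.
Step k = 3:
  phi_33 = [rho(3) - phi_21 rho(2) - phi_22 rho(1)] / [1 - phi_21 rho(1) - phi_22 rho(2)]
    numerator   = 0.2765 - (-0.286605)(-0.5049) - (-0.557635)(-0.184) = 0.02918829
    denominator = 1 - (-0.286605)(-0.184) - (-0.557635)(-0.5049) = 0.66571464
  phi_33 = 0.02918829 / 0.66571464 = 0.0438.
Therefore phi_{33} = 0.0438.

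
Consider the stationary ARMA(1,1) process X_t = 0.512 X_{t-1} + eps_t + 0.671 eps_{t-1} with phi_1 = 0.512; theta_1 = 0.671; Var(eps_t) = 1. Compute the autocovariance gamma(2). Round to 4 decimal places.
\gamma(2) = 1.1029

Multiply the model equation by X_{t-k} and take expectations. With theta_0 = psi_0 = 1 and psi_j the MA(infinity) weights, this gives
  gamma(k) - sum_i phi_i gamma(k-i) = c_k,
  c_k = sigma^2 * sum_{j=k..q} theta_j psi_{j-k}   (c_k = 0 for k > q),
using gamma(-m) = gamma(m).
psi-weights needed (psi_j = theta_j + sum_i phi_i psi_{j-i}):
  psi_1 = theta_1 + phi_1 = 0.671 + (0.512) = 1.183
Right-hand sides:
  c_0 = sigma^2 (1 + theta_1 psi_1) = 1 * (1 + (0.671)(1.183)) = 1 * 1.793793 = 1.793793
  c_1 = sigma^2 theta_1 = 1 * (0.671) = 0.671
  c_2 = 0
Equations for k = 0 and k = 1 (AR order 1):
  gamma(0) = phi_1 gamma(1) + c_0
  gamma(1) = phi_1 gamma(0) + c_1
Substituting the second into the first: gamma(0) (1 - phi_1^2) = c_0 + phi_1 c_1, so
  gamma(0) = (c_0 + phi_1 c_1) / (1 - phi_1^2) = (1.793793 + (0.512)(0.671)) / (1 - (0.512)^2) = 2.137345 / 0.737856 = 2.896697.
  gamma(1) = phi_1 gamma(0) + c_1 = (0.512)(2.896697) + (0.671) = 2.154109.
For k = 2 (> q): gamma(2) = phi_1 gamma(1) = (0.512)(2.154109) = 1.102904.
Therefore gamma(2) = 1.1029 (to 4 decimal places).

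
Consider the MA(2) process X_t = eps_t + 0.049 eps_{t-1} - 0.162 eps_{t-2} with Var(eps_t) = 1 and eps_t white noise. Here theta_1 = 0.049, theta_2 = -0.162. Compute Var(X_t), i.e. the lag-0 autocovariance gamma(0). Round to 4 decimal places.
\gamma(0) = 1.0286

For an MA(q) process X_t = eps_t + sum_i theta_i eps_{t-i} with
Var(eps_t) = sigma^2, the variance is
  gamma(0) = sigma^2 * (1 + sum_i theta_i^2).
  sum_i theta_i^2 = (0.049)^2 + (-0.162)^2 = 0.002401 + 0.026244 = 0.028645.
  gamma(0) = 1 * (1 + 0.028645) = 1 * 1.028645 = 1.028645, which rounds to 1.0286.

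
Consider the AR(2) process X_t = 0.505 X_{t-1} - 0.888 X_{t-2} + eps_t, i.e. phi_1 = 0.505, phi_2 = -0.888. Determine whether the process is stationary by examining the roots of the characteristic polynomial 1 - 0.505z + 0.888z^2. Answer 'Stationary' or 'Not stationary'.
\text{Stationary}

The AR(p) characteristic polynomial is P(z) = 1 - 0.505z + 0.888z^2.
Stationarity requires all roots to lie outside the unit circle, i.e. |z| > 1 for every root.
Set 1 + (-0.505) z + (0.888) z^2 = 0, i.e. a z^2 + b z + c = 0 with a = 0.888, b = -0.505, c = 1.
Discriminant D = b^2 - 4ac = (-0.505)^2 - 4*(0.888)*1 = 0.255025 - (3.552) = -3.296975.
D < 0, so the roots are the complex-conjugate pair z = (-b +/- i sqrt(-D)) / (2a) = 0.2843 +/- 1.0224i.
For a conjugate pair |z|^2 = z * conj(z) = (product of roots) = c/a = 1/(0.888) = 1.126126, so |z| = sqrt(1.126126) = 1.0612 for both roots.
Moduli of all roots: 1.0612, 1.0612.
All moduli strictly greater than 1? Yes.
Verdict: Stationary.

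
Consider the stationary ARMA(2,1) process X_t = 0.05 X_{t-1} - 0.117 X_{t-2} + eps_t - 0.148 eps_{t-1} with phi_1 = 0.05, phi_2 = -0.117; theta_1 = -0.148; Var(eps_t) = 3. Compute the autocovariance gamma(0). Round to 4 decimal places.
\gamma(0) = 3.0741

Multiply the model equation by X_{t-k} and take expectations. With theta_0 = psi_0 = 1 and psi_j the MA(infinity) weights, this gives
  gamma(k) - sum_i phi_i gamma(k-i) = c_k,
  c_k = sigma^2 * sum_{j=k..q} theta_j psi_{j-k}   (c_k = 0 for k > q),
using gamma(-m) = gamma(m).
psi-weights needed (psi_j = theta_j + sum_i phi_i psi_{j-i}):
  psi_1 = theta_1 + phi_1 = -0.148 + (0.05) = -0.098
Right-hand sides:
  c_0 = sigma^2 (1 + theta_1 psi_1) = 3 * (1 + (-0.148)(-0.098)) = 3 * 1.014504 = 3.043512
  c_1 = sigma^2 theta_1 = 3 * (-0.148) = -0.444
  c_2 = 0
Equations for k = 0, 1, 2 (AR order 2, c_2 = 0):
  (E0) gamma(0) = phi_1 gamma(1) + phi_2 gamma(2) + c_0
  (E1) gamma(1) = phi_1 gamma(0) + phi_2 gamma(1) + c_1
  (E2) gamma(2) = phi_1 gamma(1) + phi_2 gamma(0)
From (E1): gamma(1) = A gamma(0) + B with
  A = phi_1 / (1 - phi_2) = 0.05 / 1.117 = 0.044763,   B = c_1 / (1 - phi_2) = -0.444 / 1.117 = -0.397493.
Insert (E2) into (E0): gamma(0) (1 - phi_2^2) = phi_1 (1 + phi_2) gamma(1) + c_0.
  phi_1 (1 + phi_2) = (0.05)(0.883) = 0.04415,   1 - phi_2^2 = 0.986311.
Replace gamma(1) by A gamma(0) + B and collect gamma(0):
  gamma(0) [0.986311 - (0.04415)(0.044763)] = (0.04415)(-0.397493) + 3.043512
  gamma(0) * 0.984335 = 3.025963
  gamma(0) = 3.025963 / 0.984335 = 3.07412.
Therefore gamma(0) = 3.0741 (to 4 decimal places).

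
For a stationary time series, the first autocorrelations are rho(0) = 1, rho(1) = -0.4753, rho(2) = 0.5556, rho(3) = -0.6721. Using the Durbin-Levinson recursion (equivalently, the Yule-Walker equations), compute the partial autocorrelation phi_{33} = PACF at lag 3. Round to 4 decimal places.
\phi_{33} = -0.5019

The PACF at lag k is phi_{kk}, the last component of the solution
to the Yule-Walker system G_k phi = r_k where
  (G_k)_{ij} = rho(|i - j|), (r_k)_i = rho(i), i,j = 1..k.
Equivalently, Durbin-Levinson gives phi_{kk} iteratively:
  phi_{11} = rho(1)
  phi_{kk} = [rho(k) - sum_{j=1..k-1} phi_{k-1,j} rho(k-j)]
            / [1 - sum_{j=1..k-1} phi_{k-1,j} rho(j)],
  phi_{k,j} = phi_{k-1,j} - phi_{kk} phi_{k-1,k-j},  j = 1..k-1.
Step k = 1:
  phi_11 = rho(1) = -0.4753.
Step k = 2:
  phi_22 = [rho(2) - phi_11 rho(1)] / [1 - phi_11 rho(1)] = [0.5556 - (-0.4753)(-0.4753)] / [1 - (-0.4753)(-0.4753)]
         = 0.32968991 / 0.77408991 = 0.425906.
  Update: phi_21 = phi_11 - phi_22 phi_11 = -0.4753 - (0.425906)(-0.4753) = -0.272867.
Step k = 3:
  phi_33 = [rho(3) - phi_21 rho(2) - phi_22 rho(1)] / [1 - phi_21 rho(1) - phi_22 rho(2)]
    numerator   = -0.6721 - (-0.272867)(0.5556) - (0.425906)(-0.4753) = -0.31806194
    denominator = 1 - (-0.272867)(-0.4753) - (0.425906)(0.5556) = 0.63367284
  phi_33 = -0.31806194 / 0.63367284 = -0.5019.
Therefore phi_{33} = -0.5019.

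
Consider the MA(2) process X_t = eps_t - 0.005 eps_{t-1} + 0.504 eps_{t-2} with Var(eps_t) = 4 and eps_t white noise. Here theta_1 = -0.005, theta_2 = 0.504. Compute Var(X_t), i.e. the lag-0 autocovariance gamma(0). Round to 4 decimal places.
\gamma(0) = 5.0162

For an MA(q) process X_t = eps_t + sum_i theta_i eps_{t-i} with
Var(eps_t) = sigma^2, the variance is
  gamma(0) = sigma^2 * (1 + sum_i theta_i^2).
  sum_i theta_i^2 = (-0.005)^2 + (0.504)^2 = 0.000025 + 0.254016 = 0.254041.
  gamma(0) = 4 * (1 + 0.254041) = 4 * 1.254041 = 5.016164, which rounds to 5.0162.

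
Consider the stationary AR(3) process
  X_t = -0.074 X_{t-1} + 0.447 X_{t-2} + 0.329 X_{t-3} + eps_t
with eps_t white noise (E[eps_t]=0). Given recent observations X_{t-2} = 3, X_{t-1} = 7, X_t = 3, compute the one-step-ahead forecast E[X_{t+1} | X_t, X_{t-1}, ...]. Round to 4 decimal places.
E[X_{t+1} \mid \mathcal F_t] = 3.8940

For an AR(p) model X_t = c + sum_i phi_i X_{t-i} + eps_t, the
one-step-ahead conditional mean is
  E[X_{t+1} | X_t, ...] = c + sum_i phi_i X_{t+1-i}.
Substitute known values:
  E[X_{t+1} | ...] = (-0.074) * (3) + (0.447) * (7) + (0.329) * (3)
                   = 3.8940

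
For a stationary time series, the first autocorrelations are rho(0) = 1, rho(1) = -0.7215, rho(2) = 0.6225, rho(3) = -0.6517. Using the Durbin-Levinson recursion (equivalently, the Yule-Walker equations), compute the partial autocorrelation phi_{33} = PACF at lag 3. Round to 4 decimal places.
\phi_{33} = -0.3160

The PACF at lag k is phi_{kk}, the last component of the solution
to the Yule-Walker system G_k phi = r_k where
  (G_k)_{ij} = rho(|i - j|), (r_k)_i = rho(i), i,j = 1..k.
Equivalently, Durbin-Levinson gives phi_{kk} iteratively:
  phi_{11} = rho(1)
  phi_{kk} = [rho(k) - sum_{j=1..k-1} phi_{k-1,j} rho(k-j)]
            / [1 - sum_{j=1..k-1} phi_{k-1,j} rho(j)],
  phi_{k,j} = phi_{k-1,j} - phi_{kk} phi_{k-1,k-j},  j = 1..k-1.
Step k = 1:
  phi_11 = rho(1) = -0.7215.
Step k = 2:
  phi_22 = [rho(2) - phi_11 rho(1)] / [1 - phi_11 rho(1)] = [0.6225 - (-0.7215)(-0.7215)] / [1 - (-0.7215)(-0.7215)]
         = 0.10193775 / 0.47943775 = 0.212619.
  Update: phi_21 = phi_11 - phi_22 phi_11 = -0.7215 - (0.212619)(-0.7215) = -0.568095.
Step k = 3:
  phi_33 = [rho(3) - phi_21 rho(2) - phi_22 rho(1)] / [1 - phi_21 rho(1) - phi_22 rho(2)]
    numerator   = -0.6517 - (-0.568095)(0.6225) - (0.212619)(-0.7215) = -0.14465591
    denominator = 1 - (-0.568095)(-0.7215) - (0.212619)(0.6225) = 0.45776381
  phi_33 = -0.14465591 / 0.45776381 = -0.316.
Therefore phi_{33} = -0.3160.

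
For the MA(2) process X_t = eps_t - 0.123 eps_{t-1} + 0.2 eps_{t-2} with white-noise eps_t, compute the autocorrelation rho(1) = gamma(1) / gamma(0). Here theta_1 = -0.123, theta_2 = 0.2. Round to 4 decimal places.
\rho(1) = -0.1399

For an MA(q) process with theta_0 = 1, the autocovariance is
  gamma(k) = sigma^2 * sum_{i=0..q-k} theta_i * theta_{i+k},
and rho(k) = gamma(k) / gamma(0). Sigma^2 cancels.
  numerator   = (1)*(-0.123) + (-0.123)*(0.2) = -0.1476.
  denominator = (1)^2 + (-0.123)^2 + (0.2)^2 = 1.055129.
  rho(1) = -0.1476 / 1.055129 = -0.1399.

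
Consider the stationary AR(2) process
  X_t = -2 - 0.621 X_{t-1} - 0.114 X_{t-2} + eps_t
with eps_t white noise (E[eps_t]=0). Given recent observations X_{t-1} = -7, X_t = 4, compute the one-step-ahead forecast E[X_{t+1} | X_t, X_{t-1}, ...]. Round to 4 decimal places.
E[X_{t+1} \mid \mathcal F_t] = -3.6860

For an AR(p) model X_t = c + sum_i phi_i X_{t-i} + eps_t, the
one-step-ahead conditional mean is
  E[X_{t+1} | X_t, ...] = c + sum_i phi_i X_{t+1-i}.
Substitute known values:
  E[X_{t+1} | ...] = -2 + (-0.621) * (4) + (-0.114) * (-7)
                   = -3.6860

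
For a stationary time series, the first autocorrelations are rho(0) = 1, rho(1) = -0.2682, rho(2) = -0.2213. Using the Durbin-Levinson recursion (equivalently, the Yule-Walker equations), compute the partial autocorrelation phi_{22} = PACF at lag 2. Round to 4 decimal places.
\phi_{22} = -0.3160

The PACF at lag k is phi_{kk}, the last component of the solution
to the Yule-Walker system G_k phi = r_k where
  (G_k)_{ij} = rho(|i - j|), (r_k)_i = rho(i), i,j = 1..k.
Equivalently, Durbin-Levinson gives phi_{kk} iteratively:
  phi_{11} = rho(1)
  phi_{kk} = [rho(k) - sum_{j=1..k-1} phi_{k-1,j} rho(k-j)]
            / [1 - sum_{j=1..k-1} phi_{k-1,j} rho(j)],
  phi_{k,j} = phi_{k-1,j} - phi_{kk} phi_{k-1,k-j},  j = 1..k-1.
Step k = 1:
  phi_11 = rho(1) = -0.2682.
Step k = 2:
  phi_22 = [rho(2) - phi_11 rho(1)] / [1 - phi_11 rho(1)] = [-0.2213 - (-0.2682)(-0.2682)] / [1 - (-0.2682)(-0.2682)]
         = -0.29323124 / 0.92806876 = -0.316.
Therefore phi_{22} = -0.3160.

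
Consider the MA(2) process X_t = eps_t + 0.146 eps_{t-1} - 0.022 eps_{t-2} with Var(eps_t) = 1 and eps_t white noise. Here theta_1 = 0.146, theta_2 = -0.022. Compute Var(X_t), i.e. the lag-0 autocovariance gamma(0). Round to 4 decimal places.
\gamma(0) = 1.0218

For an MA(q) process X_t = eps_t + sum_i theta_i eps_{t-i} with
Var(eps_t) = sigma^2, the variance is
  gamma(0) = sigma^2 * (1 + sum_i theta_i^2).
  sum_i theta_i^2 = (0.146)^2 + (-0.022)^2 = 0.021316 + 0.000484 = 0.0218.
  gamma(0) = 1 * (1 + 0.0218) = 1 * 1.0218 = 1.0218.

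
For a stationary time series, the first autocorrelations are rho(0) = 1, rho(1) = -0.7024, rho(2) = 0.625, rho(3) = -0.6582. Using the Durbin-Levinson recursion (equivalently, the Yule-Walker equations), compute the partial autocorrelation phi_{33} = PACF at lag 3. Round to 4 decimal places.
\phi_{33} = -0.3191

The PACF at lag k is phi_{kk}, the last component of the solution
to the Yule-Walker system G_k phi = r_k where
  (G_k)_{ij} = rho(|i - j|), (r_k)_i = rho(i), i,j = 1..k.
Equivalently, Durbin-Levinson gives phi_{kk} iteratively:
  phi_{11} = rho(1)
  phi_{kk} = [rho(k) - sum_{j=1..k-1} phi_{k-1,j} rho(k-j)]
            / [1 - sum_{j=1..k-1} phi_{k-1,j} rho(j)],
  phi_{k,j} = phi_{k-1,j} - phi_{kk} phi_{k-1,k-j},  j = 1..k-1.
Step k = 1:
  phi_11 = rho(1) = -0.7024.
Step k = 2:
  phi_22 = [rho(2) - phi_11 rho(1)] / [1 - phi_11 rho(1)] = [0.625 - (-0.7024)(-0.7024)] / [1 - (-0.7024)(-0.7024)]
         = 0.13163424 / 0.50663424 = 0.259821.
  Update: phi_21 = phi_11 - phi_22 phi_11 = -0.7024 - (0.259821)(-0.7024) = -0.519902.
Step k = 3:
  phi_33 = [rho(3) - phi_21 rho(2) - phi_22 rho(1)] / [1 - phi_21 rho(1) - phi_22 rho(2)]
    numerator   = -0.6582 - (-0.519902)(0.625) - (0.259821)(-0.7024) = -0.15076314
    denominator = 1 - (-0.519902)(-0.7024) - (0.259821)(0.625) = 0.47243289
  phi_33 = -0.15076314 / 0.47243289 = -0.3191.
Therefore phi_{33} = -0.3191.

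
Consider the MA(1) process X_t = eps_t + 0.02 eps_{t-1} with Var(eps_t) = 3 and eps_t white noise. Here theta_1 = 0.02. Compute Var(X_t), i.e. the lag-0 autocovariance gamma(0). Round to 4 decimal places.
\gamma(0) = 3.0012

For an MA(q) process X_t = eps_t + sum_i theta_i eps_{t-i} with
Var(eps_t) = sigma^2, the variance is
  gamma(0) = sigma^2 * (1 + sum_i theta_i^2).
  sum_i theta_i^2 = (0.02)^2 = 0.0004.
  gamma(0) = 3 * (1 + 0.0004) = 3 * 1.0004 = 3.0012.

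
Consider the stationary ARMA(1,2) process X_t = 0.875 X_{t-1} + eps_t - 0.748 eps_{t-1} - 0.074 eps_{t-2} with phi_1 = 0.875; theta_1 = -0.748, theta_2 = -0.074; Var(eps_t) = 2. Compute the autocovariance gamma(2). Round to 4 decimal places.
\gamma(2) = 0.0915

Multiply the model equation by X_{t-k} and take expectations. With theta_0 = psi_0 = 1 and psi_j the MA(infinity) weights, this gives
  gamma(k) - sum_i phi_i gamma(k-i) = c_k,
  c_k = sigma^2 * sum_{j=k..q} theta_j psi_{j-k}   (c_k = 0 for k > q),
using gamma(-m) = gamma(m).
psi-weights needed (psi_j = theta_j + sum_i phi_i psi_{j-i}):
  psi_1 = theta_1 + phi_1 = -0.748 + (0.875) = 0.127
  psi_2 = theta_2 + phi_1 psi_1 = -0.074 + (0.875)(0.127) = 0.037125
Right-hand sides:
  c_0 = sigma^2 (1 + theta_1 psi_1 + theta_2 psi_2) = 2 * (1 + (-0.748)(0.127) + (-0.074)(0.037125)) = 2 * 0.902257 = 1.804514
  c_1 = sigma^2 (theta_1 + theta_2 psi_1) = 2 * (-0.748 + (-0.074)(0.127)) = -1.514796
  c_2 = sigma^2 theta_2 = 2 * (-0.074) = -0.148
Equations for k = 0 and k = 1 (AR order 1):
  gamma(0) = phi_1 gamma(1) + c_0
  gamma(1) = phi_1 gamma(0) + c_1
Substituting the second into the first: gamma(0) (1 - phi_1^2) = c_0 + phi_1 c_1, so
  gamma(0) = (c_0 + phi_1 c_1) / (1 - phi_1^2) = (1.804514 + (0.875)(-1.514796)) / (1 - (0.875)^2) = 0.479067 / 0.234375 = 2.044019.
  gamma(1) = phi_1 gamma(0) + c_1 = (0.875)(2.044019) + (-1.514796) = 0.273721.
For k = 2: gamma(2) = phi_1 gamma(1) + c_2
  = (0.875)(0.273721) + (-0.148) = 0.091506.
Therefore gamma(2) = 0.0915 (to 4 decimal places).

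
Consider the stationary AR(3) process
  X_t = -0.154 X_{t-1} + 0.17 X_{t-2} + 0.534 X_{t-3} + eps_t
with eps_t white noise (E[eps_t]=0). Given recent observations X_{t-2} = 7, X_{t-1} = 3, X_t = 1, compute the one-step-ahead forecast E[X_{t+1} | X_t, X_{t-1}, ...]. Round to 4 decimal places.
E[X_{t+1} \mid \mathcal F_t] = 4.0940

For an AR(p) model X_t = c + sum_i phi_i X_{t-i} + eps_t, the
one-step-ahead conditional mean is
  E[X_{t+1} | X_t, ...] = c + sum_i phi_i X_{t+1-i}.
Substitute known values:
  E[X_{t+1} | ...] = (-0.154) * (1) + (0.17) * (3) + (0.534) * (7)
                   = 4.0940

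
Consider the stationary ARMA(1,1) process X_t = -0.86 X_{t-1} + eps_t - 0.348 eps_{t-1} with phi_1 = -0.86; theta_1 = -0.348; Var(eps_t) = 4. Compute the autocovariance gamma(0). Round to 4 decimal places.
\gamma(0) = 26.4157

Multiply the model equation by X_{t-k} and take expectations. With theta_0 = psi_0 = 1 and psi_j the MA(infinity) weights, this gives
  gamma(k) - sum_i phi_i gamma(k-i) = c_k,
  c_k = sigma^2 * sum_{j=k..q} theta_j psi_{j-k}   (c_k = 0 for k > q),
using gamma(-m) = gamma(m).
psi-weights needed (psi_j = theta_j + sum_i phi_i psi_{j-i}):
  psi_1 = theta_1 + phi_1 = -0.348 + (-0.86) = -1.208
Right-hand sides:
  c_0 = sigma^2 (1 + theta_1 psi_1) = 4 * (1 + (-0.348)(-1.208)) = 4 * 1.420384 = 5.681536
  c_1 = sigma^2 theta_1 = 4 * (-0.348) = -1.392
  c_2 = 0
Equations for k = 0 and k = 1 (AR order 1):
  gamma(0) = phi_1 gamma(1) + c_0
  gamma(1) = phi_1 gamma(0) + c_1
Substituting the second into the first: gamma(0) (1 - phi_1^2) = c_0 + phi_1 c_1, so
  gamma(0) = (c_0 + phi_1 c_1) / (1 - phi_1^2) = (5.681536 + (-0.86)(-1.392)) / (1 - (-0.86)^2) = 6.878656 / 0.2604 = 26.41573.
Therefore gamma(0) = 26.4157 (to 4 decimal places).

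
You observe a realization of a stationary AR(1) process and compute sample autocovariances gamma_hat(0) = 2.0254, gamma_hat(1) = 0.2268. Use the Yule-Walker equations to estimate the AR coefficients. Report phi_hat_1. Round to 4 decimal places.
\hat\phi_{1} = 0.1120

The Yule-Walker equations for an AR(p) process read, in matrix form,
  Gamma_p phi = r_p,   with   (Gamma_p)_{ij} = gamma(|i - j|),
                       (r_p)_i = gamma(i),   i,j = 1..p.
Substitute the sample gammas (Toeplitz matrix and right-hand side of size 1):
  Gamma_p = [[2.0254]]
  r_p     = [0.2268]
With p = 1 this is the single equation gamma(0) phi_1 = gamma(1):
  phi_hat_1 = gamma(1) / gamma(0) = 0.2268 / 2.0254 = 0.1120.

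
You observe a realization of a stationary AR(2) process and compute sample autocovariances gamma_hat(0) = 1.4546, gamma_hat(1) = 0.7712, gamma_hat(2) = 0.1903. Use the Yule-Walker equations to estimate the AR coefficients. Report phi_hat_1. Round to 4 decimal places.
\hat\phi_{1} = 0.6410

The Yule-Walker equations for an AR(p) process read, in matrix form,
  Gamma_p phi = r_p,   with   (Gamma_p)_{ij} = gamma(|i - j|),
                       (r_p)_i = gamma(i),   i,j = 1..p.
Substitute the sample gammas (Toeplitz matrix and right-hand side of size 2):
  Gamma_p = [[1.4546, 0.7712], [0.7712, 1.4546]]
  r_p     = [0.7712, 0.1903]
Written out:
  1.4546 phi_1 + 0.7712 phi_2 = 0.7712
  0.7712 phi_1 + 1.4546 phi_2 = 0.1903
Solve by Cramer's rule:
  det = gamma(0)^2 - gamma(1)^2 = (1.4546)^2 - (0.7712)^2 = 2.11586116 - 0.59474944 = 1.52111172
  phi_hat_1 = [gamma(1) gamma(0) - gamma(1) gamma(2)] / det = [(0.7712)(1.4546) - (0.7712)(0.1903)] / 1.52111172 = 0.97502816 / 1.52111172 = 0.641
  phi_hat_2 = [gamma(0) gamma(2) - gamma(1)^2] / det = [(1.4546)(0.1903) - (0.7712)^2] / 1.52111172 = -0.31793906 / 1.52111172 = -0.209
So phi_hat = [0.6410, -0.2090].
Therefore phi_hat_1 = 0.6410.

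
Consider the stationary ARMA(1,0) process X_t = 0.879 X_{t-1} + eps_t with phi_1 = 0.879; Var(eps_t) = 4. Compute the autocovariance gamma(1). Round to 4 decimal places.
\gamma(1) = 15.4645

Multiply the model equation by X_{t-k} and take expectations. With theta_0 = psi_0 = 1 and psi_j the MA(infinity) weights, this gives
  gamma(k) - sum_i phi_i gamma(k-i) = c_k,
  c_k = sigma^2 * sum_{j=k..q} theta_j psi_{j-k}   (c_k = 0 for k > q),
using gamma(-m) = gamma(m).
Pure AR (q = 0): c_0 = sigma^2 = 4, c_k = 0 for k >= 1.
Equations for k = 0 and k = 1 (AR order 1):
  gamma(0) = phi_1 gamma(1) + c_0
  gamma(1) = phi_1 gamma(0) + c_1
Substituting the second into the first: gamma(0) (1 - phi_1^2) = c_0 + phi_1 c_1, so
  gamma(0) = c_0 / (1 - phi_1^2) = 4 / (1 - (0.879)^2) = 4 / 0.227359 = 17.593322.
  gamma(1) = phi_1 gamma(0) = (0.879)(17.593322) = 15.46453.
Therefore gamma(1) = 15.4645 (to 4 decimal places).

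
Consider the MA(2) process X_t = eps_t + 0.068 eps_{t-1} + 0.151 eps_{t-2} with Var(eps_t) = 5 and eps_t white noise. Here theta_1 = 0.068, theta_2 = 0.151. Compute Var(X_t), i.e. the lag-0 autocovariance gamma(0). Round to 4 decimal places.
\gamma(0) = 5.1371

For an MA(q) process X_t = eps_t + sum_i theta_i eps_{t-i} with
Var(eps_t) = sigma^2, the variance is
  gamma(0) = sigma^2 * (1 + sum_i theta_i^2).
  sum_i theta_i^2 = (0.068)^2 + (0.151)^2 = 0.004624 + 0.022801 = 0.027425.
  gamma(0) = 5 * (1 + 0.027425) = 5 * 1.027425 = 5.137125, which rounds to 5.1371.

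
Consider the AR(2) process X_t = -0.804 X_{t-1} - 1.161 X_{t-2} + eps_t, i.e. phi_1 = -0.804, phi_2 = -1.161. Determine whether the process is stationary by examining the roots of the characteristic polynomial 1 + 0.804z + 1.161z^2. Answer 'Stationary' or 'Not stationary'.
\text{Not stationary}

The AR(p) characteristic polynomial is P(z) = 1 + 0.804z + 1.161z^2.
Stationarity requires all roots to lie outside the unit circle, i.e. |z| > 1 for every root.
Set 1 + (0.804) z + (1.161) z^2 = 0, i.e. a z^2 + b z + c = 0 with a = 1.161, b = 0.804, c = 1.
Discriminant D = b^2 - 4ac = (0.804)^2 - 4*(1.161)*1 = 0.646416 - (4.644) = -3.997584.
D < 0, so the roots are the complex-conjugate pair z = (-b +/- i sqrt(-D)) / (2a) = -0.3463 +/- 0.8611i.
For a conjugate pair |z|^2 = z * conj(z) = (product of roots) = c/a = 1/(1.161) = 0.861326, so |z| = sqrt(0.861326) = 0.9281 for both roots.
Moduli of all roots: 0.9281, 0.9281.
All moduli strictly greater than 1? No.
Verdict: Not stationary.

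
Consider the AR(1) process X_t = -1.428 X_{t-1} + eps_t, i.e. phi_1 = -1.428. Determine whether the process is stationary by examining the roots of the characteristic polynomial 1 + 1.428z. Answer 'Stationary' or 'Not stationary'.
\text{Not stationary}

The AR(p) characteristic polynomial is P(z) = 1 + 1.428z.
Stationarity requires all roots to lie outside the unit circle, i.e. |z| > 1 for every root.
This is linear in z: 1 + (1.428) z = 0  =>  z = -1/(1.428) = -0.70028,  |z| = 0.70028.
Moduli of all roots: 0.7003.
All moduli strictly greater than 1? No.
Verdict: Not stationary.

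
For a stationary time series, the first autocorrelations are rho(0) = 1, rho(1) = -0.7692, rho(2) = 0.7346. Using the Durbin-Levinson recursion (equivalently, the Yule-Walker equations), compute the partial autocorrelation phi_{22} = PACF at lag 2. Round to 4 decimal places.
\phi_{22} = 0.3500

The PACF at lag k is phi_{kk}, the last component of the solution
to the Yule-Walker system G_k phi = r_k where
  (G_k)_{ij} = rho(|i - j|), (r_k)_i = rho(i), i,j = 1..k.
Equivalently, Durbin-Levinson gives phi_{kk} iteratively:
  phi_{11} = rho(1)
  phi_{kk} = [rho(k) - sum_{j=1..k-1} phi_{k-1,j} rho(k-j)]
            / [1 - sum_{j=1..k-1} phi_{k-1,j} rho(j)],
  phi_{k,j} = phi_{k-1,j} - phi_{kk} phi_{k-1,k-j},  j = 1..k-1.
Step k = 1:
  phi_11 = rho(1) = -0.7692.
Step k = 2:
  phi_22 = [rho(2) - phi_11 rho(1)] / [1 - phi_11 rho(1)] = [0.7346 - (-0.7692)(-0.7692)] / [1 - (-0.7692)(-0.7692)]
         = 0.14293136 / 0.40833136 = 0.35.
Therefore phi_{22} = 0.3500.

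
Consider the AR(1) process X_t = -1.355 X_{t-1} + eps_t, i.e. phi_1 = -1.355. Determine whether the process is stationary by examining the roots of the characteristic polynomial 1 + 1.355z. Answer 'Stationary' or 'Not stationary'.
\text{Not stationary}

The AR(p) characteristic polynomial is P(z) = 1 + 1.355z.
Stationarity requires all roots to lie outside the unit circle, i.e. |z| > 1 for every root.
This is linear in z: 1 + (1.355) z = 0  =>  z = -1/(1.355) = -0.738007,  |z| = 0.738007.
Moduli of all roots: 0.7380.
All moduli strictly greater than 1? No.
Verdict: Not stationary.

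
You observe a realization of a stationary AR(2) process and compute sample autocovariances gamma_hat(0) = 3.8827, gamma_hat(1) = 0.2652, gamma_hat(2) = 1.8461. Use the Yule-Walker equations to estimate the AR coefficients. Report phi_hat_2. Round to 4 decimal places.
\hat\phi_{2} = 0.4730

The Yule-Walker equations for an AR(p) process read, in matrix form,
  Gamma_p phi = r_p,   with   (Gamma_p)_{ij} = gamma(|i - j|),
                       (r_p)_i = gamma(i),   i,j = 1..p.
Substitute the sample gammas (Toeplitz matrix and right-hand side of size 2):
  Gamma_p = [[3.8827, 0.2652], [0.2652, 3.8827]]
  r_p     = [0.2652, 1.8461]
Written out:
  3.8827 phi_1 + 0.2652 phi_2 = 0.2652
  0.2652 phi_1 + 3.8827 phi_2 = 1.8461
Solve by Cramer's rule:
  det = gamma(0)^2 - gamma(1)^2 = (3.8827)^2 - (0.2652)^2 = 15.07535929 - 0.07033104 = 15.00502825
  phi_hat_1 = [gamma(1) gamma(0) - gamma(1) gamma(2)] / det = [(0.2652)(3.8827) - (0.2652)(1.8461)] / 15.00502825 = 0.54010632 / 15.00502825 = 0.036
  phi_hat_2 = [gamma(0) gamma(2) - gamma(1)^2] / det = [(3.8827)(1.8461) - (0.2652)^2] / 15.00502825 = 7.09752143 / 15.00502825 = 0.473
So phi_hat = [0.0360, 0.4730].
Therefore phi_hat_2 = 0.4730.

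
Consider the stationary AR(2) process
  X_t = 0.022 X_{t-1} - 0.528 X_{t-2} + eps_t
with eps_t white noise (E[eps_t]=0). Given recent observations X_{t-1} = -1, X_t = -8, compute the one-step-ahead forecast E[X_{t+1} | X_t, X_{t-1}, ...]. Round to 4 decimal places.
E[X_{t+1} \mid \mathcal F_t] = 0.3520

For an AR(p) model X_t = c + sum_i phi_i X_{t-i} + eps_t, the
one-step-ahead conditional mean is
  E[X_{t+1} | X_t, ...] = c + sum_i phi_i X_{t+1-i}.
Substitute known values:
  E[X_{t+1} | ...] = (0.022) * (-8) + (-0.528) * (-1)
                   = 0.3520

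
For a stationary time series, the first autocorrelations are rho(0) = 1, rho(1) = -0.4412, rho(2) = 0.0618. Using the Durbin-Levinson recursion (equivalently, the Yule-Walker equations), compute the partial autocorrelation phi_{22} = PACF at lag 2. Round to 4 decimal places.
\phi_{22} = -0.1650

The PACF at lag k is phi_{kk}, the last component of the solution
to the Yule-Walker system G_k phi = r_k where
  (G_k)_{ij} = rho(|i - j|), (r_k)_i = rho(i), i,j = 1..k.
Equivalently, Durbin-Levinson gives phi_{kk} iteratively:
  phi_{11} = rho(1)
  phi_{kk} = [rho(k) - sum_{j=1..k-1} phi_{k-1,j} rho(k-j)]
            / [1 - sum_{j=1..k-1} phi_{k-1,j} rho(j)],
  phi_{k,j} = phi_{k-1,j} - phi_{kk} phi_{k-1,k-j},  j = 1..k-1.
Step k = 1:
  phi_11 = rho(1) = -0.4412.
Step k = 2:
  phi_22 = [rho(2) - phi_11 rho(1)] / [1 - phi_11 rho(1)] = [0.0618 - (-0.4412)(-0.4412)] / [1 - (-0.4412)(-0.4412)]
         = -0.13285744 / 0.80534256 = -0.165.
Therefore phi_{22} = -0.1650.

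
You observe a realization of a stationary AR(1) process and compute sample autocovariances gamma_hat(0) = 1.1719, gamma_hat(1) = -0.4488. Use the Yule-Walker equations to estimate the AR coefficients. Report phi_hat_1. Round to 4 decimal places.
\hat\phi_{1} = -0.3830

The Yule-Walker equations for an AR(p) process read, in matrix form,
  Gamma_p phi = r_p,   with   (Gamma_p)_{ij} = gamma(|i - j|),
                       (r_p)_i = gamma(i),   i,j = 1..p.
Substitute the sample gammas (Toeplitz matrix and right-hand side of size 1):
  Gamma_p = [[1.1719]]
  r_p     = [-0.4488]
With p = 1 this is the single equation gamma(0) phi_1 = gamma(1):
  phi_hat_1 = gamma(1) / gamma(0) = -0.4488 / 1.1719 = -0.3830.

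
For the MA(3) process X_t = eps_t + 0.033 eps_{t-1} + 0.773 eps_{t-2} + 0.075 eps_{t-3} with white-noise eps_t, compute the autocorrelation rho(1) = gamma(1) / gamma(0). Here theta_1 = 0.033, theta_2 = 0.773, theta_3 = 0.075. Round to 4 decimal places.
\rho(1) = 0.0726

For an MA(q) process with theta_0 = 1, the autocovariance is
  gamma(k) = sigma^2 * sum_{i=0..q-k} theta_i * theta_{i+k},
and rho(k) = gamma(k) / gamma(0). Sigma^2 cancels.
  numerator   = (1)*(0.033) + (0.033)*(0.773) + (0.773)*(0.075) = 0.116484.
  denominator = (1)^2 + (0.033)^2 + (0.773)^2 + (0.075)^2 = 1.604243.
  rho(1) = 0.116484 / 1.604243 = 0.0726.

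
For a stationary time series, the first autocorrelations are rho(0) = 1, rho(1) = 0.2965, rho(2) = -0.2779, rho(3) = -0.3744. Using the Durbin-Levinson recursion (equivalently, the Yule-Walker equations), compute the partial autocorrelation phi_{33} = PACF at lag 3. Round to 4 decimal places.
\phi_{33} = -0.1830

The PACF at lag k is phi_{kk}, the last component of the solution
to the Yule-Walker system G_k phi = r_k where
  (G_k)_{ij} = rho(|i - j|), (r_k)_i = rho(i), i,j = 1..k.
Equivalently, Durbin-Levinson gives phi_{kk} iteratively:
  phi_{11} = rho(1)
  phi_{kk} = [rho(k) - sum_{j=1..k-1} phi_{k-1,j} rho(k-j)]
            / [1 - sum_{j=1..k-1} phi_{k-1,j} rho(j)],
  phi_{k,j} = phi_{k-1,j} - phi_{kk} phi_{k-1,k-j},  j = 1..k-1.
Step k = 1:
  phi_11 = rho(1) = 0.2965.
Step k = 2:
  phi_22 = [rho(2) - phi_11 rho(1)] / [1 - phi_11 rho(1)] = [-0.2779 - (0.2965)(0.2965)] / [1 - (0.2965)(0.2965)]
         = -0.36581225 / 0.91208775 = -0.401071.
  Update: phi_21 = phi_11 - phi_22 phi_11 = 0.2965 - (-0.401071)(0.2965) = 0.415418.
Step k = 3:
  phi_33 = [rho(3) - phi_21 rho(2) - phi_22 rho(1)] / [1 - phi_21 rho(1) - phi_22 rho(2)]
    numerator   = -0.3744 - (0.415418)(-0.2779) - (-0.401071)(0.2965) = -0.14003778
    denominator = 1 - (0.415418)(0.2965) - (-0.401071)(-0.2779) = 0.76537094
  phi_33 = -0.14003778 / 0.76537094 = -0.183.
Therefore phi_{33} = -0.1830.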